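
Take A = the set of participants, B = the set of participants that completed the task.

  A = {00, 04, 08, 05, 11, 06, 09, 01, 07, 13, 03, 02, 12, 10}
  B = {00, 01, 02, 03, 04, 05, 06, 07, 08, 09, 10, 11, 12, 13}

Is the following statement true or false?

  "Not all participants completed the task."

False

Truth condition: A ⊄ B (|A ∖ B| ≥ 1).
A (the restrictor) = {00, 04, 08, 05, 11, 06, 09, 01, 07, 13, 03, 02, 12, 10}, |A| = 14.
A ∖ B = {}, so |A ∖ B| = 0.
So the statement is false.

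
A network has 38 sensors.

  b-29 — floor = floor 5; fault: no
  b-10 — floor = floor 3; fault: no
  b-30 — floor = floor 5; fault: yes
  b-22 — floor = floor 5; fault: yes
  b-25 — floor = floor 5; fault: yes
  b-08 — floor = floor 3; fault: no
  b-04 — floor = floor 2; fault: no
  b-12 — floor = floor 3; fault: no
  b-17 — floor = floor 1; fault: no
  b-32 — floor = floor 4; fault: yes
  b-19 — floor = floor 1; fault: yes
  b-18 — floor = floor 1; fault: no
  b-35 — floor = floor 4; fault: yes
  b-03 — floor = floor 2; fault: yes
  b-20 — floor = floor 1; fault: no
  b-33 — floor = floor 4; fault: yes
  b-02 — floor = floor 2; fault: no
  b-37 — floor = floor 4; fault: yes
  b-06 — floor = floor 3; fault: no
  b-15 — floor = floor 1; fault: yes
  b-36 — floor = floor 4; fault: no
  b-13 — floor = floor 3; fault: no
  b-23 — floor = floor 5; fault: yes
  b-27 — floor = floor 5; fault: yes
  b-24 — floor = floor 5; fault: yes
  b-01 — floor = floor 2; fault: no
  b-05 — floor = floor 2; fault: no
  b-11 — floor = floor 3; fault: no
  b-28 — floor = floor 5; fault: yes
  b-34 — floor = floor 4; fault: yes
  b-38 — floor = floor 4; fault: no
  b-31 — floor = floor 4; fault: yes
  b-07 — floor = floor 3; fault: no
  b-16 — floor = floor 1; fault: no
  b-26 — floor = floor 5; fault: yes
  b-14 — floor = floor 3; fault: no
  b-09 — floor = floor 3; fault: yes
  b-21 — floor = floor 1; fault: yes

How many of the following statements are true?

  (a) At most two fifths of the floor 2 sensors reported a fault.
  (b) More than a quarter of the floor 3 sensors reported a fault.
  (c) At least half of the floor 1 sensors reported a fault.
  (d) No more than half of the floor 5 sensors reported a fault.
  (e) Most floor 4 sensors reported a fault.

(a) floor 2: |A| = 5, |A ∩ B| = 1; needs |A ∩ B| / |A| ≤ 2/5 — true.
(b) floor 3: |A| = 9, |A ∩ B| = 1; needs |A ∩ B| / |A| > 1/4 — false.
(c) floor 1: |A| = 7, |A ∩ B| = 3; needs |A ∩ B| ≥ |A ∖ B| — false.
(d) floor 5: |A| = 9, |A ∩ B| = 8; needs |A ∩ B| ≤ |A ∖ B| — false.
(e) floor 4: |A| = 8, |A ∩ B| = 6; needs |A ∩ B| > |A ∖ B| — true.

2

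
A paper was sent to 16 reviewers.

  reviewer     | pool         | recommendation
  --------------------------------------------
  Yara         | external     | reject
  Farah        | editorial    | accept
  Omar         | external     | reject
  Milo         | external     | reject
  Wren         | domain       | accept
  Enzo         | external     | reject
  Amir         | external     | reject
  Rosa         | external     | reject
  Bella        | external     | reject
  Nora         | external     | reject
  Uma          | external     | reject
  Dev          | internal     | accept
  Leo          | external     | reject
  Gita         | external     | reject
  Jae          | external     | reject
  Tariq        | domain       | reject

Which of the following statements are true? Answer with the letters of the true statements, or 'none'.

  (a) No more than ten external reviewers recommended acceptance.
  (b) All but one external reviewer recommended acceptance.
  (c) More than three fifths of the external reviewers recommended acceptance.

|A| = 12, |A ∩ B| = 0, |A ∖ B| = 12.
(a) |A ∩ B| ≤ 10: holds.
(b) |A ∖ B| = 1: fails.
(c) |A ∩ B| / |A| > 3/5: fails.

(a)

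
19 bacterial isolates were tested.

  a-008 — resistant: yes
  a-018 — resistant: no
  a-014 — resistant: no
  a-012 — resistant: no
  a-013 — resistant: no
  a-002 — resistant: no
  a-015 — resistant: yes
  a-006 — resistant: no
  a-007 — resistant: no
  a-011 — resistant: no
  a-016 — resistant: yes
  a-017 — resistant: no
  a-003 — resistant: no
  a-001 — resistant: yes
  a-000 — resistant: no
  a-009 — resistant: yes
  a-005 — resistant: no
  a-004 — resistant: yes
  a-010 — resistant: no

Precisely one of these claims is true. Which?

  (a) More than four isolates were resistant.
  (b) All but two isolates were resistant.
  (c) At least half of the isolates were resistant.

|A| = 19, |A ∩ B| = 6, |A ∖ B| = 13.
(a) requires |A ∩ B| > 4: true.
(b) requires |A ∖ B| = 2: false.
(c) requires |A ∩ B| ≥ |A ∖ B|: false.

(a)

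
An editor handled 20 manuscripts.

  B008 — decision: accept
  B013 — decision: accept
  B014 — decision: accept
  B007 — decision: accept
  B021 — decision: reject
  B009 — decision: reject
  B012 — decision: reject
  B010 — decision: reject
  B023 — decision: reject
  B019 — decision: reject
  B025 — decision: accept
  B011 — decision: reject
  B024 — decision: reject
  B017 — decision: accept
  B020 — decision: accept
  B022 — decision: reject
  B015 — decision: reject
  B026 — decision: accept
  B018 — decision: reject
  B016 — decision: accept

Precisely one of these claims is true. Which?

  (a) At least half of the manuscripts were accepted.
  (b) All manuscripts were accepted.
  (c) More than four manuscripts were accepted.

|A| = 20, |A ∩ B| = 9, |A ∖ B| = 11.
(a) requires |A ∩ B| ≥ |A ∖ B|: false.
(b) requires A ⊆ B, i.e. every element of A is in B (|A ∖ B| = 0): false.
(c) requires |A ∩ B| > 4: true.

(c)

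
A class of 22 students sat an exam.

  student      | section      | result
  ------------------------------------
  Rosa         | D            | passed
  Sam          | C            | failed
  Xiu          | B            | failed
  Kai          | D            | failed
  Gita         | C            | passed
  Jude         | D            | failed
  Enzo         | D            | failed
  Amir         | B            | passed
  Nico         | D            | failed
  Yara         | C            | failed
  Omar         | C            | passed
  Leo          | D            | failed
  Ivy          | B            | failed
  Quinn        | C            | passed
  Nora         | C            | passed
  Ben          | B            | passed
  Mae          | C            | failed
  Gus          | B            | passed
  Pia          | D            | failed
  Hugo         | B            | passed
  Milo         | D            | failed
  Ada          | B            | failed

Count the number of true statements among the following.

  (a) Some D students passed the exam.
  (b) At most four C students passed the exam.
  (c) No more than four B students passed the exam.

3

(a) D: |A| = 8, |A ∩ B| = 1; needs A ∩ B ≠ ∅ (|A ∩ B| ≥ 1) — true.
(b) C: |A| = 7, |A ∩ B| = 4; needs |A ∩ B| ≤ 4 — true.
(c) B: |A| = 7, |A ∩ B| = 4; needs |A ∩ B| ≤ 4 — true.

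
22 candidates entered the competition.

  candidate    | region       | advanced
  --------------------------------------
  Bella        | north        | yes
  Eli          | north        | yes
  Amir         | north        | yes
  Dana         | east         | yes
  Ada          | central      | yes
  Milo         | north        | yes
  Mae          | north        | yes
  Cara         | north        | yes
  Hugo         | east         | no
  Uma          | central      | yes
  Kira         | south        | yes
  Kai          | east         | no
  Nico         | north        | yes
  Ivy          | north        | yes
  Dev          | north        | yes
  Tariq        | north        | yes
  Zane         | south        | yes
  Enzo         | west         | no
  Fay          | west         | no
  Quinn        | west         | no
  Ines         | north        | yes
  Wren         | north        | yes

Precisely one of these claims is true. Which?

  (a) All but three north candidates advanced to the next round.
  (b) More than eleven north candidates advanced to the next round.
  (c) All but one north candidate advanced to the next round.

(b)

|A| = 12, |A ∩ B| = 12, |A ∖ B| = 0.
(a) requires |A ∖ B| = 3: false.
(b) requires |A ∩ B| > 11: true.
(c) requires |A ∖ B| = 1: false.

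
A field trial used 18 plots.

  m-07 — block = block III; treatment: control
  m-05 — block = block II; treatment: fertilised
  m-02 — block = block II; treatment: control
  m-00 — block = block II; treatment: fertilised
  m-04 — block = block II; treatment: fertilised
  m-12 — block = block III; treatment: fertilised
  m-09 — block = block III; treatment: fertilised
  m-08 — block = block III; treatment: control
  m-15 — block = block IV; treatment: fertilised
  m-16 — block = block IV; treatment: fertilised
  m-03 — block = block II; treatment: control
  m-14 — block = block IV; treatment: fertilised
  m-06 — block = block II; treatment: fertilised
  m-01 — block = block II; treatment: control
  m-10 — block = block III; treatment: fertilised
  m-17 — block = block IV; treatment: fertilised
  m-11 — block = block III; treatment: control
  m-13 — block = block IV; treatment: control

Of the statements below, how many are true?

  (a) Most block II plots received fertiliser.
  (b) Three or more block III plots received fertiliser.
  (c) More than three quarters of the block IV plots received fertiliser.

3

(a) block II: |A| = 7, |A ∩ B| = 4; needs |A ∩ B| > |A ∖ B| — true.
(b) block III: |A| = 6, |A ∩ B| = 3; needs |A ∩ B| ≥ 3 — true.
(c) block IV: |A| = 5, |A ∩ B| = 4; needs |A ∩ B| / |A| > 3/4 — true.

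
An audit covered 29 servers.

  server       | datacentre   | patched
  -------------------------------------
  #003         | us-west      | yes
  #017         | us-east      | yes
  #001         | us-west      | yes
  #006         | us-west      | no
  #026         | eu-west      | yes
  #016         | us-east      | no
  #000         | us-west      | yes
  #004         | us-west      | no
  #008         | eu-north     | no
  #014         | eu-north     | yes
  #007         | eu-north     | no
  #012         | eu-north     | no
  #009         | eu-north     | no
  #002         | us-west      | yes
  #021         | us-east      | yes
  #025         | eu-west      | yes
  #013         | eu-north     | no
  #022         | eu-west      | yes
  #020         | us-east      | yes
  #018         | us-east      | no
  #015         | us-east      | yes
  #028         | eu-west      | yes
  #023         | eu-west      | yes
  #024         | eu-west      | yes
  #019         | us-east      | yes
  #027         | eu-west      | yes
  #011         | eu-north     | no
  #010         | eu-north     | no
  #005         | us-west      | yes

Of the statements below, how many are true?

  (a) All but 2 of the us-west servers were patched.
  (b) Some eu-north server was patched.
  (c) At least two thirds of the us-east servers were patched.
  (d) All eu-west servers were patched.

(a) us-west: |A| = 7, |A ∩ B| = 5; needs |A ∖ B| = 2 — true.
(b) eu-north: |A| = 8, |A ∩ B| = 1; needs A ∩ B ≠ ∅ (|A ∩ B| ≥ 1) — true.
(c) us-east: |A| = 7, |A ∩ B| = 5; needs |A ∩ B| / |A| ≥ 2/3 — true.
(d) eu-west: |A| = 7, |A ∩ B| = 7; needs A ⊆ B, i.e. every element of A is in B (|A ∖ B| = 0) — true.

4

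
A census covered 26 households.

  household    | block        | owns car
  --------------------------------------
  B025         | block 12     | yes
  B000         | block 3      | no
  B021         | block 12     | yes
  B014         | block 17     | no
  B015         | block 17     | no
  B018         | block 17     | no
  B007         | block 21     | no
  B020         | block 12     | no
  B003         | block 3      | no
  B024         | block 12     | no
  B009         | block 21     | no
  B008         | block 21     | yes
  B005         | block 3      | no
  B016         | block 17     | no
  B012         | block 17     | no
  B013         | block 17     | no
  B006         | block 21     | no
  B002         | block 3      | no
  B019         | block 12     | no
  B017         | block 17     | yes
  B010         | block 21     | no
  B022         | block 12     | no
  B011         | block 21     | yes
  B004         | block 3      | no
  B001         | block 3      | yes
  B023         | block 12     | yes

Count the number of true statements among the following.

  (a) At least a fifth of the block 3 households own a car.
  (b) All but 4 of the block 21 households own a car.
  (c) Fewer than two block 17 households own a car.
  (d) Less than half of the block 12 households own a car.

(a) block 3: |A| = 6, |A ∩ B| = 1; needs |A ∩ B| / |A| ≥ 1/5 — false.
(b) block 21: |A| = 6, |A ∩ B| = 2; needs |A ∖ B| = 4 — true.
(c) block 17: |A| = 7, |A ∩ B| = 1; needs |A ∩ B| < 2 — true.
(d) block 12: |A| = 7, |A ∩ B| = 3; needs |A ∩ B| < |A ∖ B| — true.

3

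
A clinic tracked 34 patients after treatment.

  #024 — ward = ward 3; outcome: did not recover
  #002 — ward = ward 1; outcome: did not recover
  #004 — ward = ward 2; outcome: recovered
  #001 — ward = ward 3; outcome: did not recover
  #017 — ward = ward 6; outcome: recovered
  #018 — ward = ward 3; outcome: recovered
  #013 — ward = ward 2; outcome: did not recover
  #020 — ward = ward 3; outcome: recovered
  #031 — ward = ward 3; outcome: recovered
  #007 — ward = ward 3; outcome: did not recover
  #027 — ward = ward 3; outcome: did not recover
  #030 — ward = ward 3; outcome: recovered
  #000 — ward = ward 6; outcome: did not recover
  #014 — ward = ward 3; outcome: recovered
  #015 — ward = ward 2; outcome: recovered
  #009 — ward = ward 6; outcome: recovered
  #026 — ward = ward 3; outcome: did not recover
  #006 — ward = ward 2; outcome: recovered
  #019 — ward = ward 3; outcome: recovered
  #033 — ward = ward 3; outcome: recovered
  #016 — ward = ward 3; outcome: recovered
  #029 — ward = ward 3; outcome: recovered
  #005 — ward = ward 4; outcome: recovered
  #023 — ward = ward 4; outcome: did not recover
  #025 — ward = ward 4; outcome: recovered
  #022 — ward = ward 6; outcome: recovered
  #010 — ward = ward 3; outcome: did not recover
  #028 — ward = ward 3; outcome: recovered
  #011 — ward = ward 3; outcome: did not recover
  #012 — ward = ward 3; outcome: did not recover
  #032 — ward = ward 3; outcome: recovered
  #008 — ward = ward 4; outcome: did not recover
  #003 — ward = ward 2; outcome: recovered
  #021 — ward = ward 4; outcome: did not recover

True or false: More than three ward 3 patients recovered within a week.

'More than three ward 3 patients recovered within a week' holds iff |A ∩ B| > 3.
|A| = 19, |A ∩ B| = 11, |A ∖ B| = 8.
|A ∩ B| = 11, so the statement is true.

True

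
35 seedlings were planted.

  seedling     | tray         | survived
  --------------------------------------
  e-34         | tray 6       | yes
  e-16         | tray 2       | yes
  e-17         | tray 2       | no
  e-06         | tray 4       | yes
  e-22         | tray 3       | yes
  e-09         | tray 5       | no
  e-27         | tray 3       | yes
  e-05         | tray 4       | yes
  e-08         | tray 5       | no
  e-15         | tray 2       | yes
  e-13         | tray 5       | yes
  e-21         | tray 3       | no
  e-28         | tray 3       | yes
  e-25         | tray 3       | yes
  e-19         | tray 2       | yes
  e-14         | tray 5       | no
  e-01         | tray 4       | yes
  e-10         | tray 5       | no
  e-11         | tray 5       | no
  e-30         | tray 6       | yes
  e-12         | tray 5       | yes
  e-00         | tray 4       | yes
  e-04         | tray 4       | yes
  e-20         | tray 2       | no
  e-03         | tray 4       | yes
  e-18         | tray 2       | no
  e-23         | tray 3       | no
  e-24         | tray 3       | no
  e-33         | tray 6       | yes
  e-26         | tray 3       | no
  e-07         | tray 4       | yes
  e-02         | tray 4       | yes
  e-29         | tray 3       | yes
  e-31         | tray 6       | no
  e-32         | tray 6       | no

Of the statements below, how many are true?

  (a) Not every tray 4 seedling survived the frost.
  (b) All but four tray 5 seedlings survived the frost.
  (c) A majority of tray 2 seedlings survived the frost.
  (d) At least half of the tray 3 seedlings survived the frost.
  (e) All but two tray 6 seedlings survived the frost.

2

(a) tray 4: |A| = 8, |A ∩ B| = 8; needs A ⊄ B (|A ∖ B| ≥ 1) — false.
(b) tray 5: |A| = 7, |A ∩ B| = 2; needs |A ∖ B| = 4 — false.
(c) tray 2: |A| = 6, |A ∩ B| = 3; needs |A ∩ B| > |A ∖ B| — false.
(d) tray 3: |A| = 9, |A ∩ B| = 5; needs |A ∩ B| ≥ |A ∖ B| — true.
(e) tray 6: |A| = 5, |A ∩ B| = 3; needs |A ∖ B| = 2 — true.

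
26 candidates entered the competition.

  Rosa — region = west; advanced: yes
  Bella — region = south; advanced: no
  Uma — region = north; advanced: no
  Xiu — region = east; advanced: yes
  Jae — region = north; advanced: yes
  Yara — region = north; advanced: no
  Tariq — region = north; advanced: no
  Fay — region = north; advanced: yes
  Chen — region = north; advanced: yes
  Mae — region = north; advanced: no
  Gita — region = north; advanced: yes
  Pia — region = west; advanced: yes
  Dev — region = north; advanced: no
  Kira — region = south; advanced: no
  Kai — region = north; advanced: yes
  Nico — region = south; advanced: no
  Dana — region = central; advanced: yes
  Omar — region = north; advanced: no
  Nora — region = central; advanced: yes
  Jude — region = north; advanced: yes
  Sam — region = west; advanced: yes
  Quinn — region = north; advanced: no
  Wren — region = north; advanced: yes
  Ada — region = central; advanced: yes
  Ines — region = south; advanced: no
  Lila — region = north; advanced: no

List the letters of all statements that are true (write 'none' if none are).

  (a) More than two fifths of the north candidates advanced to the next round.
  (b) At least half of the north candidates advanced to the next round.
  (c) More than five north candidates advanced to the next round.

|A| = 15, |A ∩ B| = 7, |A ∖ B| = 8.
(a) |A ∩ B| / |A| > 2/5: holds.
(b) |A ∩ B| ≥ |A ∖ B|: fails.
(c) |A ∩ B| > 5: holds.

(a), (c)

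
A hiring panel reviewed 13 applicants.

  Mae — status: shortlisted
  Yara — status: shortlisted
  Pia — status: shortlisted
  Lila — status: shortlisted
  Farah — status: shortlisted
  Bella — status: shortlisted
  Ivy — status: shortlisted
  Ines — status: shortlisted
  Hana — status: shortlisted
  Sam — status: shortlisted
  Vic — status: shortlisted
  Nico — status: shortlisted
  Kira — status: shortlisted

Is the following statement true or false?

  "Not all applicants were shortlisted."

False

'Not all applicants were shortlisted' holds iff A ⊄ B (|A ∖ B| ≥ 1).
A (the restrictor) = {Mae, Yara, Pia, Lila, Farah, Bella, Ivy, Ines, Hana, Sam, Vic, Nico, Kira}, |A| = 13.
A ∖ B = {}, so |A ∖ B| = 0.
So the statement is false.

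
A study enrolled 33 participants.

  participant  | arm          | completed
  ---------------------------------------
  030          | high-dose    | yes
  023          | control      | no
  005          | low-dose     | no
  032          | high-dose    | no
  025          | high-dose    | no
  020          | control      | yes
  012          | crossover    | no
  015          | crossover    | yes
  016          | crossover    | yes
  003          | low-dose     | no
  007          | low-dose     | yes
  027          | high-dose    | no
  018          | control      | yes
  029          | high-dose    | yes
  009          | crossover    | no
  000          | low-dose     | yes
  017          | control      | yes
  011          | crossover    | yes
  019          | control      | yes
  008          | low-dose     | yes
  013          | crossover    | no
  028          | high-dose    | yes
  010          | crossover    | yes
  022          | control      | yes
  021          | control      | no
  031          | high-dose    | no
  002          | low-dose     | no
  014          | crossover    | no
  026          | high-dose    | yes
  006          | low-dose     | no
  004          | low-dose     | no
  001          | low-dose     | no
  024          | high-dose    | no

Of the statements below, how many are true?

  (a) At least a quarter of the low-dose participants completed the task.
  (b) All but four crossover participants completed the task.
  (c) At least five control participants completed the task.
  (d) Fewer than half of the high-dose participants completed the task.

(a) low-dose: |A| = 9, |A ∩ B| = 3; needs |A ∩ B| / |A| ≥ 1/4 — true.
(b) crossover: |A| = 8, |A ∩ B| = 4; needs |A ∖ B| = 4 — true.
(c) control: |A| = 7, |A ∩ B| = 5; needs |A ∩ B| ≥ 5 — true.
(d) high-dose: |A| = 9, |A ∩ B| = 4; needs |A ∩ B| < |A ∖ B| — true.

4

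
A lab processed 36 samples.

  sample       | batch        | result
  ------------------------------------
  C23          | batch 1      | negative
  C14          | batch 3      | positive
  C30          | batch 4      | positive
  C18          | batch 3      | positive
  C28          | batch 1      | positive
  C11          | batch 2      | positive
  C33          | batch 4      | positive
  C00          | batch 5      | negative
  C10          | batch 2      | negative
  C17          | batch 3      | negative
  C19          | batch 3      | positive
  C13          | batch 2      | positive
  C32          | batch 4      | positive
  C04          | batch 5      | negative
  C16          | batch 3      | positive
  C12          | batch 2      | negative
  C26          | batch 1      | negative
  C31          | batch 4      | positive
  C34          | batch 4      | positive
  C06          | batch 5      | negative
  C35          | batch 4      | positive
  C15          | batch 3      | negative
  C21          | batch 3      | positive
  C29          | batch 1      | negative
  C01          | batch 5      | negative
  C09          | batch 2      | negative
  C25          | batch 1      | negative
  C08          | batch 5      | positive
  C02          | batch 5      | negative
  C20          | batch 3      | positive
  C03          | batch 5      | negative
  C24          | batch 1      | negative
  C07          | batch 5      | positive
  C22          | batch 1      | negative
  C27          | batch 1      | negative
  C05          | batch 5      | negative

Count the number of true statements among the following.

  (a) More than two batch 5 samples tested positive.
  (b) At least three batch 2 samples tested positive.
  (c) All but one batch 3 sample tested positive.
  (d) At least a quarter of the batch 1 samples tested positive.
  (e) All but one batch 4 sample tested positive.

(a) batch 5: |A| = 9, |A ∩ B| = 2; needs |A ∩ B| > 2 — false.
(b) batch 2: |A| = 5, |A ∩ B| = 2; needs |A ∩ B| ≥ 3 — false.
(c) batch 3: |A| = 8, |A ∩ B| = 6; needs |A ∖ B| = 1 — false.
(d) batch 1: |A| = 8, |A ∩ B| = 1; needs |A ∩ B| / |A| ≥ 1/4 — false.
(e) batch 4: |A| = 6, |A ∩ B| = 6; needs |A ∖ B| = 1 — false.

0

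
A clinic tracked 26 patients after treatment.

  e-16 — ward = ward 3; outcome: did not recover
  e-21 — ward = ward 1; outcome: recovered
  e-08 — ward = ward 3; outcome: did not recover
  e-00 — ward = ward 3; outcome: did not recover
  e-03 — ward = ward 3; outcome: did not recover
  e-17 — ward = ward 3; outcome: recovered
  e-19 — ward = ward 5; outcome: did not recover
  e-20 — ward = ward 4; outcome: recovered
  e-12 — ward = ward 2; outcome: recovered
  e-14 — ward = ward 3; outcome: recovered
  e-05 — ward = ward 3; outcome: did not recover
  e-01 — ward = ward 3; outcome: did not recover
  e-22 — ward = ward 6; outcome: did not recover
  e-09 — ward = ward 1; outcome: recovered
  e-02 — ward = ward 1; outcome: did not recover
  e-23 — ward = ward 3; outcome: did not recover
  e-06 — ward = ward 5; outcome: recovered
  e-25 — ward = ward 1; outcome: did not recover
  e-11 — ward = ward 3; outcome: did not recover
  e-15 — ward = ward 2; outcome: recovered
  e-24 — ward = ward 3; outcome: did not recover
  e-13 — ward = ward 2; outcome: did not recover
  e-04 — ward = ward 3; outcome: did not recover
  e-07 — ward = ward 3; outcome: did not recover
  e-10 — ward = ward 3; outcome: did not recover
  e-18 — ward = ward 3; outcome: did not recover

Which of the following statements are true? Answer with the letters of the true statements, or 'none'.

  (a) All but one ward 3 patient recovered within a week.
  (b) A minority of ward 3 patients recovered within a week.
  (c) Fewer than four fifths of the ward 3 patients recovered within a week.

|A| = 15, |A ∩ B| = 2, |A ∖ B| = 13.
(a) |A ∖ B| = 1: fails.
(b) |A ∩ B| < |A ∖ B|: holds.
(c) |A ∩ B| / |A| < 4/5: holds.

(b), (c)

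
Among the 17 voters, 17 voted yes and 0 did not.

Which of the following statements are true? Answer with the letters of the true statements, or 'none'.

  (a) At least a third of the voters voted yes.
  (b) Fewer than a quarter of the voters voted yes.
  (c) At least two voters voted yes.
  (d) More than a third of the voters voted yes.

(a), (c), (d)

|A| = 17, |A ∩ B| = 17, |A ∖ B| = 0.
(a) |A ∩ B| / |A| ≥ 1/3: holds.
(b) |A ∩ B| / |A| < 1/4: fails.
(c) |A ∩ B| ≥ 2: holds.
(d) |A ∩ B| / |A| > 1/3: holds.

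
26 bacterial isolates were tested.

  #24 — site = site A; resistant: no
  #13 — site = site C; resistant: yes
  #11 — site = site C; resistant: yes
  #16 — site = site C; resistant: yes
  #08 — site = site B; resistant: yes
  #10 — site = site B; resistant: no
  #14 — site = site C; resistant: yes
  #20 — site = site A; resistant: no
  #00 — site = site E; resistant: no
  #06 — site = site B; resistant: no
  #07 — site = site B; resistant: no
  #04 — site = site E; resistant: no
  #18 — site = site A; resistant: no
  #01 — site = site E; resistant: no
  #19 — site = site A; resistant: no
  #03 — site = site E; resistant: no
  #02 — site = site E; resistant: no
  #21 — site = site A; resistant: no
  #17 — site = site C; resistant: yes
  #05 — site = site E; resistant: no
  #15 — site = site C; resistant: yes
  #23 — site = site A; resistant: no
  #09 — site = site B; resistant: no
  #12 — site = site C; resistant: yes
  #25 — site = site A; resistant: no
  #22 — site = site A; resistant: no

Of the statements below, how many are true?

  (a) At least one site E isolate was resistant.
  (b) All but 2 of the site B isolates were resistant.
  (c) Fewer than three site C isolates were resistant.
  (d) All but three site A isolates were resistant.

0

(a) site E: |A| = 6, |A ∩ B| = 0; needs A ∩ B ≠ ∅ (|A ∩ B| ≥ 1) — false.
(b) site B: |A| = 5, |A ∩ B| = 1; needs |A ∖ B| = 2 — false.
(c) site C: |A| = 7, |A ∩ B| = 7; needs |A ∩ B| < 3 — false.
(d) site A: |A| = 8, |A ∩ B| = 0; needs |A ∖ B| = 3 — false.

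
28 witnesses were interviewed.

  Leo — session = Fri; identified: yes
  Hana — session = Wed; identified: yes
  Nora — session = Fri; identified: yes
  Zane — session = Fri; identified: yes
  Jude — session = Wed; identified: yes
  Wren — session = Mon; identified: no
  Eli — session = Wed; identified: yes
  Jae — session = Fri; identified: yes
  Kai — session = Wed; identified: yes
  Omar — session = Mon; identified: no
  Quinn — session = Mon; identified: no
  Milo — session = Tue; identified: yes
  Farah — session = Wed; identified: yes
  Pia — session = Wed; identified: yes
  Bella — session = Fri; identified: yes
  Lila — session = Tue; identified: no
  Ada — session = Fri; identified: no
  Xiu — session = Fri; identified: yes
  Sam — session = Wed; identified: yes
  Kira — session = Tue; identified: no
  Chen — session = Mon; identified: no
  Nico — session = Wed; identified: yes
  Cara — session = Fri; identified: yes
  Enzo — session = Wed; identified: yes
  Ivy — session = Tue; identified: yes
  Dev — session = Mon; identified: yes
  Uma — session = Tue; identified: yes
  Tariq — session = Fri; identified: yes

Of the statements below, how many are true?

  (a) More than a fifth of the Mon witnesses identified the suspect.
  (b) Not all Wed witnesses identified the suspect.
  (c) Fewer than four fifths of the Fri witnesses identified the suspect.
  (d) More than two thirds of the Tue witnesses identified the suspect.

0

(a) Mon: |A| = 5, |A ∩ B| = 1; needs |A ∩ B| / |A| > 1/5 — false.
(b) Wed: |A| = 9, |A ∩ B| = 9; needs A ⊄ B (|A ∖ B| ≥ 1) — false.
(c) Fri: |A| = 9, |A ∩ B| = 8; needs |A ∩ B| / |A| < 4/5 — false.
(d) Tue: |A| = 5, |A ∩ B| = 3; needs |A ∩ B| / |A| > 2/3 — false.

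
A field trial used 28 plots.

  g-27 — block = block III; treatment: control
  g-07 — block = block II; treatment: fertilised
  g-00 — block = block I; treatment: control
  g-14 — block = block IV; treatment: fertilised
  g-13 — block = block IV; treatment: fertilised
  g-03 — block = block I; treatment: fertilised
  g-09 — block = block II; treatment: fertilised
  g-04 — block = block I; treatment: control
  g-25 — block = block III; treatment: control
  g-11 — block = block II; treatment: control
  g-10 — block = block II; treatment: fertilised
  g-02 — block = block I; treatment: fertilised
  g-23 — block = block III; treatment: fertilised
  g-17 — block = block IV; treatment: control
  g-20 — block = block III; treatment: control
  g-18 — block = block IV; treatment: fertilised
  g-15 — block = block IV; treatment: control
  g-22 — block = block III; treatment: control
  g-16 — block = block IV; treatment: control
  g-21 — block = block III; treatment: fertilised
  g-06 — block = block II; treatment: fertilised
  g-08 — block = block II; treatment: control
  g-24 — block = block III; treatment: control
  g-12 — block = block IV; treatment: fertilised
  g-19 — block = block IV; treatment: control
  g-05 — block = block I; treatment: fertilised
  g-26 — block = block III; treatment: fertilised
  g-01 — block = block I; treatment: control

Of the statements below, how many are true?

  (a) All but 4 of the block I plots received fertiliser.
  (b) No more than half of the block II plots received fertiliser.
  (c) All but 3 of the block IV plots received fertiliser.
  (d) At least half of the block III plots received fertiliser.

(a) block I: |A| = 6, |A ∩ B| = 3; needs |A ∖ B| = 4 — false.
(b) block II: |A| = 6, |A ∩ B| = 4; needs |A ∩ B| ≤ |A ∖ B| — false.
(c) block IV: |A| = 8, |A ∩ B| = 4; needs |A ∖ B| = 3 — false.
(d) block III: |A| = 8, |A ∩ B| = 3; needs |A ∩ B| ≥ |A ∖ B| — false.

0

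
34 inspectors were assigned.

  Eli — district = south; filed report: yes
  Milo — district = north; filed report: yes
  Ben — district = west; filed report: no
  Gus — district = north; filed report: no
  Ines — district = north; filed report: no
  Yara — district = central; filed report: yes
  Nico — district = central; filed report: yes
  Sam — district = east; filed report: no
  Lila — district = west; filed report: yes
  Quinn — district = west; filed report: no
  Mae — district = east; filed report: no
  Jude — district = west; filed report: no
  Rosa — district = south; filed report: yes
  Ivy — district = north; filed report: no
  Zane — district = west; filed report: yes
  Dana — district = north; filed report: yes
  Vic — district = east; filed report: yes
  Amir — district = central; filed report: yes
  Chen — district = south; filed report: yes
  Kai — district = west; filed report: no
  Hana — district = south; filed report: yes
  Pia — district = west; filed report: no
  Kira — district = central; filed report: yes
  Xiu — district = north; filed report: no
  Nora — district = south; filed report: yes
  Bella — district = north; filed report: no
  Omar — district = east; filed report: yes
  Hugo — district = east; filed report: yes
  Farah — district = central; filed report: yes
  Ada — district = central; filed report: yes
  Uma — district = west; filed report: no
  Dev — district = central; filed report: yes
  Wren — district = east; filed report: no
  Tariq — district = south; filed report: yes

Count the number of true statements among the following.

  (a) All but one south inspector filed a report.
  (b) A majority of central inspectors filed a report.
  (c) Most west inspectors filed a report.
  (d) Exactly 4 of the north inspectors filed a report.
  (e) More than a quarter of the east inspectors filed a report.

2

(a) south: |A| = 6, |A ∩ B| = 6; needs |A ∖ B| = 1 — false.
(b) central: |A| = 7, |A ∩ B| = 7; needs |A ∩ B| > |A ∖ B| — true.
(c) west: |A| = 8, |A ∩ B| = 2; needs |A ∩ B| > |A ∖ B| — false.
(d) north: |A| = 7, |A ∩ B| = 2; needs |A ∩ B| = 4 — false.
(e) east: |A| = 6, |A ∩ B| = 3; needs |A ∩ B| / |A| > 1/4 — true.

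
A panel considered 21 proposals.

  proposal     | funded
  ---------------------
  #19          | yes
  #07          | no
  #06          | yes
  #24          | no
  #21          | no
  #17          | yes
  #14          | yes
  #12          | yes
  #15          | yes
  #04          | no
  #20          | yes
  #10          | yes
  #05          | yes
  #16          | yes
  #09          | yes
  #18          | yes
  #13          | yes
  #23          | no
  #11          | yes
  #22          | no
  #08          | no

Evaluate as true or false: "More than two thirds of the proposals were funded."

'More than two thirds of the proposals were funded' holds iff |A ∩ B| / |A| > 2/3.
|A| = 21, |A ∩ B| = 14, |A ∖ B| = 7.
|A ∩ B|/|A| = 14/21, so the statement is false.

False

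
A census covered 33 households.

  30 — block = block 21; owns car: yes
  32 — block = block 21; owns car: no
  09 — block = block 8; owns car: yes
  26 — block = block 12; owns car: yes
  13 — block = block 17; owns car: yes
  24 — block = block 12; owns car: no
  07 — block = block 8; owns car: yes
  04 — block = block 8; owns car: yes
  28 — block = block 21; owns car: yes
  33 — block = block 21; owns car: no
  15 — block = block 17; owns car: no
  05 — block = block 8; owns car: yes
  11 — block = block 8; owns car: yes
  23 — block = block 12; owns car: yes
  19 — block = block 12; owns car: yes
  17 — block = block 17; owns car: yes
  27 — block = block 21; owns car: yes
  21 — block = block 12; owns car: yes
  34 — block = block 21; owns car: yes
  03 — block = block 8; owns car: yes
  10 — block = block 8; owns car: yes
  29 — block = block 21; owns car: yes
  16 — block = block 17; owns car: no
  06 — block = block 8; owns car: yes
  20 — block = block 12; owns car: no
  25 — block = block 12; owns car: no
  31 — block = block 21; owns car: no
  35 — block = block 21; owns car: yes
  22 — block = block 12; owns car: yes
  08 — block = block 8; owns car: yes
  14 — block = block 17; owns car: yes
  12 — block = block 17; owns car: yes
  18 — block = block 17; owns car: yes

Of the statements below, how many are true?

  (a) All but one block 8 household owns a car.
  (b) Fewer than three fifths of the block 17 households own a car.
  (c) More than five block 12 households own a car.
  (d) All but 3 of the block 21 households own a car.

1

(a) block 8: |A| = 9, |A ∩ B| = 9; needs |A ∖ B| = 1 — false.
(b) block 17: |A| = 7, |A ∩ B| = 5; needs |A ∩ B| / |A| < 3/5 — false.
(c) block 12: |A| = 8, |A ∩ B| = 5; needs |A ∩ B| > 5 — false.
(d) block 21: |A| = 9, |A ∩ B| = 6; needs |A ∖ B| = 3 — true.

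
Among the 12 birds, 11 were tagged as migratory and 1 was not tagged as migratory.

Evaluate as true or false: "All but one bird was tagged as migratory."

True

The determiner here denotes the relation: |A ∖ B| = 1.
|A| = 12, |A ∩ B| = 11, |A ∖ B| = 1.
|A ∖ B| = 1, so the statement is true.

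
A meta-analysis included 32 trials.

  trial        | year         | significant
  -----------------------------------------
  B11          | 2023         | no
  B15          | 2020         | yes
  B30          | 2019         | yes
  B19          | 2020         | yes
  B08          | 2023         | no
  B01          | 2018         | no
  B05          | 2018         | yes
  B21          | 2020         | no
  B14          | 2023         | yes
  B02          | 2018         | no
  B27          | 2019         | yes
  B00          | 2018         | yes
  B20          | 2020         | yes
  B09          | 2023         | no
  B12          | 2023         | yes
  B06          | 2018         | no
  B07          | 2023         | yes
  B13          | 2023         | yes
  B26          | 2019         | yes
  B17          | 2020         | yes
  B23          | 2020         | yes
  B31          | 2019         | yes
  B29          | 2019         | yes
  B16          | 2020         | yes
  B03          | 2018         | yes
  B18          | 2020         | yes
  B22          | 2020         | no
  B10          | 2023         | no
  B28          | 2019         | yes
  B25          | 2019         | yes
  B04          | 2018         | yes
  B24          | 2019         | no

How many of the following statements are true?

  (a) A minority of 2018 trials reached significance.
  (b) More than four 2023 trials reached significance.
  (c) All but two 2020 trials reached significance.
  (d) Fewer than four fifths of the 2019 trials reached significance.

(a) 2018: |A| = 7, |A ∩ B| = 4; needs |A ∩ B| < |A ∖ B| — false.
(b) 2023: |A| = 8, |A ∩ B| = 4; needs |A ∩ B| > 4 — false.
(c) 2020: |A| = 9, |A ∩ B| = 7; needs |A ∖ B| = 2 — true.
(d) 2019: |A| = 8, |A ∩ B| = 7; needs |A ∩ B| / |A| < 4/5 — false.

1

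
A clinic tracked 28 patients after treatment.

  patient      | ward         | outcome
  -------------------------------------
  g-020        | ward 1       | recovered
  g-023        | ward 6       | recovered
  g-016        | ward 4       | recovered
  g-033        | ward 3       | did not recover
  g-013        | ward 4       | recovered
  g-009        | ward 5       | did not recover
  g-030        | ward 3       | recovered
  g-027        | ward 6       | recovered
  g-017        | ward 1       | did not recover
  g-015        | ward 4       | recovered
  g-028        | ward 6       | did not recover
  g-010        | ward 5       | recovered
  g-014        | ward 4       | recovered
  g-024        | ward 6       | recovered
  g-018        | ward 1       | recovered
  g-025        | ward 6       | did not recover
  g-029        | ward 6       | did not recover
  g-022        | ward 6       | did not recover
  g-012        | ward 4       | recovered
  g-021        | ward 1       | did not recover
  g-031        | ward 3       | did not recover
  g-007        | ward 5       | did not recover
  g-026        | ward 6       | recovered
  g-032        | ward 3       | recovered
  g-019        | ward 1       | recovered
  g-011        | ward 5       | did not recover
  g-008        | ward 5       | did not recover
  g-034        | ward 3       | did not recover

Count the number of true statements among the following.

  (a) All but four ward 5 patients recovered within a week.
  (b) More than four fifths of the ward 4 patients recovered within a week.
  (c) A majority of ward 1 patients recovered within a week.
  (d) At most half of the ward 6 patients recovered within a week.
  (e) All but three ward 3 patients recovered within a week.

(a) ward 5: |A| = 5, |A ∩ B| = 1; needs |A ∖ B| = 4 — true.
(b) ward 4: |A| = 5, |A ∩ B| = 5; needs |A ∩ B| / |A| > 4/5 — true.
(c) ward 1: |A| = 5, |A ∩ B| = 3; needs |A ∩ B| > |A ∖ B| — true.
(d) ward 6: |A| = 8, |A ∩ B| = 4; needs |A ∩ B| ≤ |A ∖ B| — true.
(e) ward 3: |A| = 5, |A ∩ B| = 2; needs |A ∖ B| = 3 — true.

5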